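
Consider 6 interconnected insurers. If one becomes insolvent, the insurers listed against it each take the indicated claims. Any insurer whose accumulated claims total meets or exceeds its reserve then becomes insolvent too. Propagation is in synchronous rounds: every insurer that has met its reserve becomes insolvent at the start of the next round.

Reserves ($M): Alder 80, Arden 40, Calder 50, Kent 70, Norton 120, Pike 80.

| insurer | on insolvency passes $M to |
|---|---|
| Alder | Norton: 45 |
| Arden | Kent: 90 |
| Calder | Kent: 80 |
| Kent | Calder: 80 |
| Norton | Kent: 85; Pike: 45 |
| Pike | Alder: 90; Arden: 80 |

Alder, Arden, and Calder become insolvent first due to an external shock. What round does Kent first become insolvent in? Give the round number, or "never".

2

Round 1 — Alder, Arden, Calder become insolvent (initial).
  Kent: +90+80 → 170 ≥ 70
  Norton: +45 → 45 < 120
Round 2 — Kent becomes insolvent.
No further insolvencies.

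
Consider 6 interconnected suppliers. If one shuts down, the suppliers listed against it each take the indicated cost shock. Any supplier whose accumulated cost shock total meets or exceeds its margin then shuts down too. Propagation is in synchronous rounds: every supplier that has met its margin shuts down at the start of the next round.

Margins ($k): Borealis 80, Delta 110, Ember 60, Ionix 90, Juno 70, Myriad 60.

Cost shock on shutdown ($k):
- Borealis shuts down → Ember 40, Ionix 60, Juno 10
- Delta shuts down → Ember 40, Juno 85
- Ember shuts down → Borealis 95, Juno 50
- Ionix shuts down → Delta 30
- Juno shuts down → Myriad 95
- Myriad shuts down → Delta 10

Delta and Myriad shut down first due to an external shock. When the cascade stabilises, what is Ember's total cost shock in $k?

Round 1 — Delta, Myriad shut down (initial).
  Ember: +40 → 40 < 60
  Juno: +85 → 85 ≥ 70
Round 2 — Juno shuts down.
No further shutdowns.

40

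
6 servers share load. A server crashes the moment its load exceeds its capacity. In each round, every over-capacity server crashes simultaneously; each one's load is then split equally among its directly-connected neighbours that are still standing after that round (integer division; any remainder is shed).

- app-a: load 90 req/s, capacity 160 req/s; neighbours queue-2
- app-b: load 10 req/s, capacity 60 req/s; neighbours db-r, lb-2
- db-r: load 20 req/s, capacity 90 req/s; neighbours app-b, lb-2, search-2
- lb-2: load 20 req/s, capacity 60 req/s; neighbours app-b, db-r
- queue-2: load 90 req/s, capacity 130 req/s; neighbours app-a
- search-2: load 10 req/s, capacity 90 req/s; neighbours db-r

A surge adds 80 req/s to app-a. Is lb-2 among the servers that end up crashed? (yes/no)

Round 1 — app-a at 170 > 160. app-a crashes.
  app-a sheds 170 req/s to queue-2: 170 each.
    queue-2: 90+170 = 260 > 130
Round 2 — queue-2 crashes.
  queue-2 sheds 260 req/s: no online neighbours, lost.
No further crashes.

no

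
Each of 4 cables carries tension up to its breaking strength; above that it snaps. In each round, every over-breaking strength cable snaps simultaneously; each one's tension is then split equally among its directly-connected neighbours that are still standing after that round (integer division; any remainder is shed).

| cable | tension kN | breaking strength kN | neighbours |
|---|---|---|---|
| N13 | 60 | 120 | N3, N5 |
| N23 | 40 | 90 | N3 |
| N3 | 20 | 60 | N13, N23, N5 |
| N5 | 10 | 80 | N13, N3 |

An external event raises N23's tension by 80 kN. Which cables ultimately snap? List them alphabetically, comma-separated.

N13, N23, N3, N5

Round 1 — N23 at 120 > 90. N23 snaps.
  N23 sheds 120 kN to N3: 120 each.
    N3: 20+120 = 140 > 60
Round 2 — N3 snaps.
  N3 sheds 140 kN to N13, N5: 70 each.
    N13: 60+70 = 130 > 120
    N5: 10+70 = 80 ≤ 80
Round 3 — N13 snaps.
  N13 sheds 130 kN to N5: 130 each.
    N5: 80+130 = 210 > 80
Round 4 — N5 snaps.
  N5 sheds 210 kN: no online neighbours, lost.
No further breaks.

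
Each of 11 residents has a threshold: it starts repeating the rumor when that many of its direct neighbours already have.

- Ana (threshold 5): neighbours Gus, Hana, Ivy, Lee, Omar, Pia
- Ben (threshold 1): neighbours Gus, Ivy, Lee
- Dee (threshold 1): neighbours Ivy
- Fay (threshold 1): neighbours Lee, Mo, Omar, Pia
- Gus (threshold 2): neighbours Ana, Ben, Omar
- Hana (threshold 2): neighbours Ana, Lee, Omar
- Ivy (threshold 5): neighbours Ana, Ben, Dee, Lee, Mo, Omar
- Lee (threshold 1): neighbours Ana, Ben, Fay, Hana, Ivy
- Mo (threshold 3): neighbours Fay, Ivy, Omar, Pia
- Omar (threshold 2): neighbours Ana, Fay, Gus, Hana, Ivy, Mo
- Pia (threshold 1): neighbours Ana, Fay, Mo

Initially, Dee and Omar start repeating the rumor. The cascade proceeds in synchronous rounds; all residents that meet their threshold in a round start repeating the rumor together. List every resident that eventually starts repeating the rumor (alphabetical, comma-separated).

Ana, Ben, Dee, Fay, Gus, Hana, Ivy, Lee, Mo, Omar, Pia

Round 1 — Dee, Omar start repeating the rumor (initial).
Round 2 — checking thresholds:
  Ana: 1 of 6 neighbours < 5, not yet.
  Fay: 1 of 4 neighbours ≥ 1, starts repeating the rumor.
  Gus: 1 of 3 neighbours < 2, not yet.
  Hana: 1 of 3 neighbours < 2, not yet.
  Ivy: 2 of 6 neighbours < 5, not yet.
  Mo: 1 of 4 neighbours < 3, not yet.
Round 3 — checking thresholds:
  Ana: 1 of 6 neighbours < 5, not yet.
  Gus: 1 of 3 neighbours < 2, not yet.
  Hana: 1 of 3 neighbours < 2, not yet.
  Ivy: 2 of 6 neighbours < 5, not yet.
  Lee: 1 of 5 neighbours ≥ 1, starts repeating the rumor.
  Mo: 2 of 4 neighbours < 3, not yet.
  Pia: 1 of 3 neighbours ≥ 1, starts repeating the rumor.
Round 4 — checking thresholds:
  Ana: 3 of 6 neighbours < 5, not yet.
  Ben: 1 of 3 neighbours ≥ 1, starts repeating the rumor.
  Gus: 1 of 3 neighbours < 2, not yet.
  Hana: 2 of 3 neighbours ≥ 2, starts repeating the rumor.
  Ivy: 3 of 6 neighbours < 5, not yet.
  Mo: 3 of 4 neighbours ≥ 3, starts repeating the rumor.
Round 5 — checking thresholds:
  Ana: 4 of 6 neighbours < 5, not yet.
  Gus: 2 of 3 neighbours ≥ 2, starts repeating the rumor.
  Ivy: 5 of 6 neighbours ≥ 5, starts repeating the rumor.
Round 6 — checking thresholds:
  Ana: 6 of 6 neighbours ≥ 5, starts repeating the rumor.
Round 7 — no new spreads; cascade stops.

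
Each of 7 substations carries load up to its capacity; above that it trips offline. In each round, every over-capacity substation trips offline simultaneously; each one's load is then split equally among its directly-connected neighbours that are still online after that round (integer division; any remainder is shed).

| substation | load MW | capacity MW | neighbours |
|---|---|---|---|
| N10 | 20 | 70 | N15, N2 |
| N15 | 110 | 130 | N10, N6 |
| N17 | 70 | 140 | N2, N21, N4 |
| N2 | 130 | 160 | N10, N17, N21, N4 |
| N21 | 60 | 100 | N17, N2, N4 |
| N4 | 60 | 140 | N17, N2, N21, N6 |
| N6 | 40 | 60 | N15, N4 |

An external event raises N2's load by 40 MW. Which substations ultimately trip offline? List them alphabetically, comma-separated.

N10, N15, N17, N2, N21, N4, N6

Round 1 — N2 at 170 > 160. N2 trips offline.
  N2 sheds 170 MW to N10, N17, N21, N4: 42 each (2 lost).
    N10: 20+42 = 62 ≤ 70
    N17: 70+42 = 112 ≤ 140
    N21: 60+42 = 102 > 100
    N4: 60+42 = 102 ≤ 140
Round 2 — N21 trips offline.
  N21 sheds 102 MW to N17, N4: 51 each.
    N17: 112+51 = 163 > 140
    N4: 102+51 = 153 > 140
Round 3 — N17, N4 trip offline.
  N17 sheds 163 MW: no online neighbours, lost.
  N4 sheds 153 MW to N6: 153 each.
    N6: 40+153 = 193 > 60
Round 4 — N6 trips offline.
  N6 sheds 193 MW to N15: 193 each.
    N15: 110+193 = 303 > 130
Round 5 — N15 trips offline.
  N15 sheds 303 MW to N10: 303 each.
    N10: 62+303 = 365 > 70
Round 6 — N10 trips offline.
  N10 sheds 365 MW: no online neighbours, lost.
No further trips.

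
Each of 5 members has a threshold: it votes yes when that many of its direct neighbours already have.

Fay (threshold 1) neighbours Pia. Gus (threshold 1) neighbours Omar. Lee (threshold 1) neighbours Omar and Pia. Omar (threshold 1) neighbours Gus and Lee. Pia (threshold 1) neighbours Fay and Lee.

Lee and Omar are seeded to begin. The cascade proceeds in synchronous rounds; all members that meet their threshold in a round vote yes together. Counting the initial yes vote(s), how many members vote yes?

Round 1 — Lee, Omar vote yes (initial).
Round 2 — checking thresholds:
  Gus: 1 of 1 neighbours ≥ 1, votes yes.
  Pia: 1 of 2 neighbours ≥ 1, votes yes.
Round 3 — checking thresholds:
  Fay: 1 of 1 neighbours ≥ 1, votes yes.
Round 4 — no new yes votes; cascade stops.

5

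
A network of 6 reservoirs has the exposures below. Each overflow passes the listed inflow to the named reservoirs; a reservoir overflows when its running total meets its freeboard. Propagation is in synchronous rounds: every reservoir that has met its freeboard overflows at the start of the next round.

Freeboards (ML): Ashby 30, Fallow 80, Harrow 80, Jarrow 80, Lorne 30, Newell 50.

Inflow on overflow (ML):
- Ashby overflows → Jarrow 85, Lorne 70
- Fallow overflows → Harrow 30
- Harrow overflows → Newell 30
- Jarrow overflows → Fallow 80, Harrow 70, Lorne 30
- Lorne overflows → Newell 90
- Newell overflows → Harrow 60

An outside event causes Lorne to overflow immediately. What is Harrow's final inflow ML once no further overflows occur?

Round 1 — Lorne overflows (initial).
  Newell: +90 → 90 ≥ 50
Round 2 — Newell overflows.
  Harrow: +60 → 60 < 80
No further overflows.

60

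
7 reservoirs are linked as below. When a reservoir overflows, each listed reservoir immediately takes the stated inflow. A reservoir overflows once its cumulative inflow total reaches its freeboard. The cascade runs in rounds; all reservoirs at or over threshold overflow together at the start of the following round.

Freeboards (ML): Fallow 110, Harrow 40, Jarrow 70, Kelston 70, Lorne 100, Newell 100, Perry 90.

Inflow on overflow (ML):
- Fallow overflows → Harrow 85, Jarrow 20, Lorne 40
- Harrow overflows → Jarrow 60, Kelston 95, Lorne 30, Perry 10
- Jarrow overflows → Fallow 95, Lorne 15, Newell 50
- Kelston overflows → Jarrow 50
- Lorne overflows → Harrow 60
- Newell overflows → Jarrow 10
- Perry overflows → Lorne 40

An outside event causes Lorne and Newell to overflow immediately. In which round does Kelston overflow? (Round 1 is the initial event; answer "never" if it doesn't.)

3

Round 1 — Lorne, Newell overflow (initial).
  Harrow: +60 → 60 ≥ 40
  Jarrow: +10 → 10 < 70
Round 2 — Harrow overflows.
  Jarrow: +60 → 70 ≥ 70
  Kelston: +95 → 95 ≥ 70
  Perry: +10 → 10 < 90
Round 3 — Jarrow, Kelston overflow.
  Fallow: +95 → 95 < 110
No further overflows.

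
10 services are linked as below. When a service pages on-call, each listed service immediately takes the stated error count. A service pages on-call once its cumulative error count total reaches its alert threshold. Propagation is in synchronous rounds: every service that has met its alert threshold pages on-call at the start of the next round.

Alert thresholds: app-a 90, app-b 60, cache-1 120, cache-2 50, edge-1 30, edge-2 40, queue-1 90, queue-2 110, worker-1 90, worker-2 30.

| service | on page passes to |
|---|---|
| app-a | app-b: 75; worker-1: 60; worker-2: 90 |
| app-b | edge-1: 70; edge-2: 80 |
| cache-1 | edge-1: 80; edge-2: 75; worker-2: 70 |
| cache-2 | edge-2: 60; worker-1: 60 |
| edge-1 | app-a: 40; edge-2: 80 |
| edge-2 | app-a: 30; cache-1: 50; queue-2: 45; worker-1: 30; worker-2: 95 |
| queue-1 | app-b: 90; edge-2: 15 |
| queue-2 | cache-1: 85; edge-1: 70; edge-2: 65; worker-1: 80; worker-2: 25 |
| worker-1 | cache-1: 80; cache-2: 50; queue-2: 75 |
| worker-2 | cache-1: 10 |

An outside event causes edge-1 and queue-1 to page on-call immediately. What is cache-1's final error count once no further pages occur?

Round 1 — edge-1, queue-1 page on-call (initial).
  app-a: +40 → 40 < 90
  app-b: +90 → 90 ≥ 60
  edge-2: +80+15 → 95 ≥ 40
Round 2 — app-b, edge-2 page on-call.
  app-a: +30 → 70 < 90
  cache-1: +50 → 50 < 120
  queue-2: +45 → 45 < 110
  worker-1: +30 → 30 < 90
  worker-2: +95 → 95 ≥ 30
Round 3 — worker-2 pages on-call.
  cache-1: +10 → 60 < 120
No further pages.

60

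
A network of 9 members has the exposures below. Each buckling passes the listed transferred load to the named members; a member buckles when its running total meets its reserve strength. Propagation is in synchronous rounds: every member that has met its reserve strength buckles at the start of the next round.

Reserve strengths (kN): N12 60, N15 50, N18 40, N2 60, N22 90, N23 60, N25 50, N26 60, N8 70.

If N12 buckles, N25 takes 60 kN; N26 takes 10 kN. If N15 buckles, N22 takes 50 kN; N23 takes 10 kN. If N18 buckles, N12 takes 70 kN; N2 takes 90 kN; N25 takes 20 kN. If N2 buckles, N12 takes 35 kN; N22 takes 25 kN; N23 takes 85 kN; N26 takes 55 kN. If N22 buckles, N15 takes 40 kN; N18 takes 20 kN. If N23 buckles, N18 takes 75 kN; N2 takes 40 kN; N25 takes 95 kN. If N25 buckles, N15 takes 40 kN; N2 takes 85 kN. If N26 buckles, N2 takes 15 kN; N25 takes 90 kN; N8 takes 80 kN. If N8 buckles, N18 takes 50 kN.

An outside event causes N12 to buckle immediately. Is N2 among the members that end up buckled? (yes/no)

Round 1 — N12 buckles (initial).
  N25: +60 → 60 ≥ 50
  N26: +10 → 10 < 60
Round 2 — N25 buckles.
  N15: +40 → 40 < 50
  N2: +85 → 85 ≥ 60
Round 3 — N2 buckles.
  N22: +25 → 25 < 90
  N23: +85 → 85 ≥ 60
  N26: +55 → 65 ≥ 60
Round 4 — N23, N26 buckle.
  N18: +75 → 75 ≥ 40
  N8: +80 → 80 ≥ 70
Round 5 — N18, N8 buckle.
No further bucklings.

yes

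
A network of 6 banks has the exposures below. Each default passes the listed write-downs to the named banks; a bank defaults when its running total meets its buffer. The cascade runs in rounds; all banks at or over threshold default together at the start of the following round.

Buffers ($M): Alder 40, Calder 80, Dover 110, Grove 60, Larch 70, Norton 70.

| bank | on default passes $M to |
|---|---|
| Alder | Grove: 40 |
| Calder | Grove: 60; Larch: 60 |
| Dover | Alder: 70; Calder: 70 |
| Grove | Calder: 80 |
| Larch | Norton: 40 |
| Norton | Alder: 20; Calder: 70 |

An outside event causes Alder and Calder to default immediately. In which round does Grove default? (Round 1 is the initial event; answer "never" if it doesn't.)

2

Round 1 — Alder, Calder default (initial).
  Grove: +40+60 → 100 ≥ 60
  Larch: +60 → 60 < 70
Round 2 — Grove defaults.
No further defaults.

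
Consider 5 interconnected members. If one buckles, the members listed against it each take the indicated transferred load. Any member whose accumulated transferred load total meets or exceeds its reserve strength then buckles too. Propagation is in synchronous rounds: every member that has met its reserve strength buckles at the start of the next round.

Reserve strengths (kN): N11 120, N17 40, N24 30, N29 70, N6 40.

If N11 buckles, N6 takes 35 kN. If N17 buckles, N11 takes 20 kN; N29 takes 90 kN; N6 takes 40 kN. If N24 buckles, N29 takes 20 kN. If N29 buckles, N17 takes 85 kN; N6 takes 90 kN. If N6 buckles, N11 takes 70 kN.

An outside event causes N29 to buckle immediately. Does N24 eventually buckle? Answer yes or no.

Round 1 — N29 buckles (initial).
  N17: +85 → 85 ≥ 40
  N6: +90 → 90 ≥ 40
Round 2 — N17, N6 buckle.
  N11: +20+70 → 90 < 120
No further bucklings.

no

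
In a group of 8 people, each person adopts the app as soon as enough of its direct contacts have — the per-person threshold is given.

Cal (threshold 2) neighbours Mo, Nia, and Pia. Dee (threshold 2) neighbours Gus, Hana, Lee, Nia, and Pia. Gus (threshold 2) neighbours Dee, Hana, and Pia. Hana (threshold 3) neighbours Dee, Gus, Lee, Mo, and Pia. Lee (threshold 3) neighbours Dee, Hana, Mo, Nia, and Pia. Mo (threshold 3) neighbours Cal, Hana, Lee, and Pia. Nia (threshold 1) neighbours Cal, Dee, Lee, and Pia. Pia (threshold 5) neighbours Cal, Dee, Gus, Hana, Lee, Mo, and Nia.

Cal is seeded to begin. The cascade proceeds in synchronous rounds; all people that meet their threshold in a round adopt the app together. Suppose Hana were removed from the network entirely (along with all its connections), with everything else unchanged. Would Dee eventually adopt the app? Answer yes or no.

no

With Hana removed:
Round 1 — Cal adopts the app (initial).
Round 2 — checking thresholds:
  Mo: 1 of 3 neighbours < 3, below threshold.
  Nia: 1 of 4 neighbours ≥ 1, adopts the app.
  Pia: 1 of 6 neighbours < 5, below threshold.
Round 3 — no new adoptions; cascade stops.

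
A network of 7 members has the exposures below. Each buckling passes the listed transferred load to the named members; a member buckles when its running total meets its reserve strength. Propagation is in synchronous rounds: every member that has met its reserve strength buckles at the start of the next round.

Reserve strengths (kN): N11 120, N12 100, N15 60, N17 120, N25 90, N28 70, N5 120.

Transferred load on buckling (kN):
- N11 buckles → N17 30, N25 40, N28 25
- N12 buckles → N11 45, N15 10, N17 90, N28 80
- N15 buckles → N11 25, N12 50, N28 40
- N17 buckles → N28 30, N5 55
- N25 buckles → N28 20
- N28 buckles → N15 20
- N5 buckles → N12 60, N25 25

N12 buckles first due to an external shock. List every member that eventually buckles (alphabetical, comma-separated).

N12, N28

Round 1 — N12 buckles (initial).
  N11: +45 → 45 < 120
  N15: +10 → 10 < 60
  N17: +90 → 90 < 120
  N28: +80 → 80 ≥ 70
Round 2 — N28 buckles.
  N15: +20 → 30 < 60
No further bucklings.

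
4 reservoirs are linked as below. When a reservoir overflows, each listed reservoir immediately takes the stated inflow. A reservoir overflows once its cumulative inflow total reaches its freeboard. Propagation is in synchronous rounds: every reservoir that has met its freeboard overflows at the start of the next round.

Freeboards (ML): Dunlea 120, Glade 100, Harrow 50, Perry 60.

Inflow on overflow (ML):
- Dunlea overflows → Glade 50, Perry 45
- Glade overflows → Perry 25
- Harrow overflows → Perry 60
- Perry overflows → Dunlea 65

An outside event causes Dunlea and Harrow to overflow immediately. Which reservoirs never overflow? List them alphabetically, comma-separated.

Round 1 — Dunlea, Harrow overflow (initial).
  Glade: +50 → 50 < 100
  Perry: +45+60 → 105 ≥ 60
Round 2 — Perry overflows.
No further overflows.

Glade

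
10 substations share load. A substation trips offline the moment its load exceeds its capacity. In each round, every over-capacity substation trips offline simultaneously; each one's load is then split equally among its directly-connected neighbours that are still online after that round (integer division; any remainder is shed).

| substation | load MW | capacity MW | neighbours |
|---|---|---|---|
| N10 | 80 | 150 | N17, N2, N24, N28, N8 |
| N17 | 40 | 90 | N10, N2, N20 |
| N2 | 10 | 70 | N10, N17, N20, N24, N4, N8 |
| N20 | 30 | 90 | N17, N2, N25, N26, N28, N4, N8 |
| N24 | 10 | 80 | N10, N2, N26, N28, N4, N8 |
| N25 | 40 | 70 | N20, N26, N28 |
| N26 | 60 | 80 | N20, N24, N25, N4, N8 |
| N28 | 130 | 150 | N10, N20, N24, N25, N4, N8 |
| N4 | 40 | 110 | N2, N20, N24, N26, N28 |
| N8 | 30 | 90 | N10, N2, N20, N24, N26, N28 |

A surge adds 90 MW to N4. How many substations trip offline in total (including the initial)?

Round 1 — N4 at 130 > 110. N4 trips offline.
  N4 sheds 130 MW to N2, N20, N24, N26, N28: 26 each.
    N2: 10+26 = 36 ≤ 70
    N20: 30+26 = 56 ≤ 90
    N24: 10+26 = 36 ≤ 80
    N26: 60+26 = 86 > 80
    N28: 130+26 = 156 > 150
Round 2 — N26, N28 trip offline.
  N26 sheds 86 MW to N20, N24, N25, N8: 21 each (2 lost).
    N20: 56+21 = 77 ≤ 90
    N24: 36+21 = 57 ≤ 80
    N25: 40+21 = 61 ≤ 70
    N8: 30+21 = 51 ≤ 90
  N28 sheds 156 MW to N10, N20, N24, N25, N8: 31 each (1 lost).
    N10: 80+31 = 111 ≤ 150
    N20: 77+31 = 108 > 90
    N24: 57+31 = 88 > 80
    N25: 61+31 = 92 > 70
    N8: 51+31 = 82 ≤ 90
Round 3 — N20, N24, N25 trip offline.
  N20 sheds 108 MW to N17, N2, N8: 36 each.
    N17: 40+36 = 76 ≤ 90
    N2: 36+36 = 72 > 70
    N8: 82+36 = 118 > 90
  N24 sheds 88 MW to N10, N2, N8: 29 each (1 lost).
    N10: 111+29 = 140 ≤ 150
    N2: 72+29 = 101 > 70
    N8: 118+29 = 147 > 90
  N25 sheds 92 MW: no online neighbours, lost.
Round 4 — N2, N8 trip offline.
  N2 sheds 101 MW to N10, N17: 50 each (1 lost).
    N10: 140+50 = 190 > 150
    N17: 76+50 = 126 > 90
  N8 sheds 147 MW to N10: 147 each.
    N10: 190+147 = 337 > 150
Round 5 — N10, N17 trip offline.
  N10 sheds 337 MW: no online neighbours, lost.
  N17 sheds 126 MW: no online neighbours, lost.
No further trips.

10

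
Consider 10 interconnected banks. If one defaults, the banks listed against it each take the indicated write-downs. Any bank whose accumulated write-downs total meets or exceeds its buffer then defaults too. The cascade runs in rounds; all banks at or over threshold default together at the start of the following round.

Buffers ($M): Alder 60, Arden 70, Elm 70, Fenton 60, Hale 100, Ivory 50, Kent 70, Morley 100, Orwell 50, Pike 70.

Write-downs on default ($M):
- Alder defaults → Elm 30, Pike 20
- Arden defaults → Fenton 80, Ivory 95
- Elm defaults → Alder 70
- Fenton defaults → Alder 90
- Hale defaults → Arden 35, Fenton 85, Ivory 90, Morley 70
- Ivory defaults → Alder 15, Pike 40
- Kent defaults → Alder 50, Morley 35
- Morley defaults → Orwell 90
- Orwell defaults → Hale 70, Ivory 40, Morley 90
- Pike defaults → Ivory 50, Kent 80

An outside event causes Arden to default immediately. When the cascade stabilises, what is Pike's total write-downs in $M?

Round 1 — Arden defaults (initial).
  Fenton: +80 → 80 ≥ 60
  Ivory: +95 → 95 ≥ 50
Round 2 — Fenton, Ivory default.
  Alder: +90+15 → 105 ≥ 60
  Pike: +40 → 40 < 70
Round 3 — Alder defaults.
  Elm: +30 → 30 < 70
  Pike: +20 → 60 < 70
No further defaults.

60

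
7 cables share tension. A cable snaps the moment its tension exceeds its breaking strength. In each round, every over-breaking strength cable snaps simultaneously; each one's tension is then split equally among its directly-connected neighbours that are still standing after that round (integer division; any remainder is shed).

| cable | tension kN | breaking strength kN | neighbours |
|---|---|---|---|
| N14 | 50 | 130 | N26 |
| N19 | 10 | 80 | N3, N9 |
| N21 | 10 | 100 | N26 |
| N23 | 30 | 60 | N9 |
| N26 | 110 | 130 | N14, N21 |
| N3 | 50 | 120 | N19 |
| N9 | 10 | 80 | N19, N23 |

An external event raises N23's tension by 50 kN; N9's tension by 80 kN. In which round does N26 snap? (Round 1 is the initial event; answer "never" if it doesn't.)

Round 1 — N23 at 80 > 60; N9 at 90 > 80. N23, N9 snap.
  N23 sheds 80 kN: no online neighbours, lost.
  N9 sheds 90 kN to N19: 90 each.
    N19: 10+90 = 100 > 80
Round 2 — N19 snaps.
  N19 sheds 100 kN to N3: 100 each.
    N3: 50+100 = 150 > 120
Round 3 — N3 snaps.
  N3 sheds 150 kN: no online neighbours, lost.
No further breaks.

never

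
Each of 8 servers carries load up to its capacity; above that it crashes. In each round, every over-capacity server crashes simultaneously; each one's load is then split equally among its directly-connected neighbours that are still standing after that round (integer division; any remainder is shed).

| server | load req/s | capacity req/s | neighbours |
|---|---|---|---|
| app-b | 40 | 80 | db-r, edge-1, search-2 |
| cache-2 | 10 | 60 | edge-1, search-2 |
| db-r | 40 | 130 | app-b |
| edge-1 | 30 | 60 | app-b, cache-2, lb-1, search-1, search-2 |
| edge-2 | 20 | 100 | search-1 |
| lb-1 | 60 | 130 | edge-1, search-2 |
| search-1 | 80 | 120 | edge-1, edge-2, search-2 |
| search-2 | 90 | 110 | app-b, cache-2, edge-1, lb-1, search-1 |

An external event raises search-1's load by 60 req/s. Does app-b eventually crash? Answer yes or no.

yes

Round 1 — search-1 at 140 > 120. search-1 crashes.
  search-1 sheds 140 req/s to edge-1, edge-2, search-2: 46 each (2 lost).
    edge-1: 30+46 = 76 > 60
    edge-2: 20+46 = 66 ≤ 100
    search-2: 90+46 = 136 > 110
Round 2 — edge-1, search-2 crash.
  edge-1 sheds 76 req/s to app-b, cache-2, lb-1: 25 each (1 lost).
    app-b: 40+25 = 65 ≤ 80
    cache-2: 10+25 = 35 ≤ 60
    lb-1: 60+25 = 85 ≤ 130
  search-2 sheds 136 req/s to app-b, cache-2, lb-1: 45 each (1 lost).
    app-b: 65+45 = 110 > 80
    cache-2: 35+45 = 80 > 60
    lb-1: 85+45 = 130 ≤ 130
Round 3 — app-b, cache-2 crash.
  app-b sheds 110 req/s to db-r: 110 each.
    db-r: 40+110 = 150 > 130
  cache-2 sheds 80 req/s: no online neighbours, lost.
Round 4 — db-r crashes.
  db-r sheds 150 req/s: no online neighbours, lost.
No further crashes.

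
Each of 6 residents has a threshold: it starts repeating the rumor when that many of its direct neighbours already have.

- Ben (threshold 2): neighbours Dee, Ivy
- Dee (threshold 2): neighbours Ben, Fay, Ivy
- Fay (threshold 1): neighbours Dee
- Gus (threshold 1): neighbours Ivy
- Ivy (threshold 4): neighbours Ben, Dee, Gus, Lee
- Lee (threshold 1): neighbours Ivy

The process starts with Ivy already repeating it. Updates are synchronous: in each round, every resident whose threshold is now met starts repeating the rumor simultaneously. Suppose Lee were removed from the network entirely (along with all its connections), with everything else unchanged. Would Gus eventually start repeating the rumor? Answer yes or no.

With Lee removed:
Round 1 — Ivy starts repeating the rumor (initial).
Round 2 — checking thresholds:
  Ben: 1 of 2 neighbours < 2, below threshold.
  Dee: 1 of 3 neighbours < 2, below threshold.
  Gus: 1 of 1 neighbours ≥ 1, starts repeating the rumor.
Round 3 — no new spreads; cascade stops.

yes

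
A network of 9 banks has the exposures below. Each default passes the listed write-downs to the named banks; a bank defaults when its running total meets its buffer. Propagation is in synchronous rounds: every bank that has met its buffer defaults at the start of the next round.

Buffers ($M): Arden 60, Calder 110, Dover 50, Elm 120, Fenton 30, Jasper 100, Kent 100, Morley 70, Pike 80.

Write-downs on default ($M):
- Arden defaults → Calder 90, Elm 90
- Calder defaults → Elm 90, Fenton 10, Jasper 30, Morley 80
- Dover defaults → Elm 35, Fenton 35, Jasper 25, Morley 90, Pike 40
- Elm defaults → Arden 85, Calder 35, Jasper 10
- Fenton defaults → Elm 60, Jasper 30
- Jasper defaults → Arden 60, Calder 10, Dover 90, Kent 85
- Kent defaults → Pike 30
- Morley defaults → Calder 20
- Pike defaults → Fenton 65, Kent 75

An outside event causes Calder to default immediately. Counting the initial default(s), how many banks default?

2

Round 1 — Calder defaults (initial).
  Elm: +90 → 90 < 120
  Fenton: +10 → 10 < 30
  Jasper: +30 → 30 < 100
  Morley: +80 → 80 ≥ 70
Round 2 — Morley defaults.
No further defaults.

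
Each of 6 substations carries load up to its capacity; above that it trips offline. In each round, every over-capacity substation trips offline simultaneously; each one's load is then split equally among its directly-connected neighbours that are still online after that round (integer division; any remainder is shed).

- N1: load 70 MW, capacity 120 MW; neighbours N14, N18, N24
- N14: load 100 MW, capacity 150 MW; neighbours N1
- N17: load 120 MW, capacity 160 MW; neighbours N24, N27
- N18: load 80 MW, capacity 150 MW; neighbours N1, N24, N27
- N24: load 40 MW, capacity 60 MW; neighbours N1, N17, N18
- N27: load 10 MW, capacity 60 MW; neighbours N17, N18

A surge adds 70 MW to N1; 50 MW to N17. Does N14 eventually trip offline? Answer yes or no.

Round 1 — N1 at 140 > 120; N17 at 170 > 160. N1, N17 trip offline.
  N1 sheds 140 MW to N14, N18, N24: 46 each (2 lost).
    N14: 100+46 = 146 ≤ 150
    N18: 80+46 = 126 ≤ 150
    N24: 40+46 = 86 > 60
  N17 sheds 170 MW to N24, N27: 85 each.
    N24: 86+85 = 171 > 60
    N27: 10+85 = 95 > 60
Round 2 — N24, N27 trip offline.
  N24 sheds 171 MW to N18: 171 each.
    N18: 126+171 = 297 > 150
  N27 sheds 95 MW to N18: 95 each.
    N18: 297+95 = 392 > 150
Round 3 — N18 trips offline.
  N18 sheds 392 MW: no online neighbours, lost.
No further trips.

no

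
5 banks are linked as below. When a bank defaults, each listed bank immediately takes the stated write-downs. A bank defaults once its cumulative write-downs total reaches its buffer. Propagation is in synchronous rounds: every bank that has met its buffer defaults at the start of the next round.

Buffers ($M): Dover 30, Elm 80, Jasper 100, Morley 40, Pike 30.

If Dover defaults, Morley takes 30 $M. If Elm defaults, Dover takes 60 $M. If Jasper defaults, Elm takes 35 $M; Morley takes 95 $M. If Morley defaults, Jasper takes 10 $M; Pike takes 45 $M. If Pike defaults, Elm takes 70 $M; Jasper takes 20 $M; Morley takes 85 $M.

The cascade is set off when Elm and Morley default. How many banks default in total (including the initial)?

4

Round 1 — Elm, Morley default (initial).
  Dover: +60 → 60 ≥ 30
  Jasper: +10 → 10 < 100
  Pike: +45 → 45 ≥ 30
Round 2 — Dover, Pike default.
  Jasper: +20 → 30 < 100
No further defaults.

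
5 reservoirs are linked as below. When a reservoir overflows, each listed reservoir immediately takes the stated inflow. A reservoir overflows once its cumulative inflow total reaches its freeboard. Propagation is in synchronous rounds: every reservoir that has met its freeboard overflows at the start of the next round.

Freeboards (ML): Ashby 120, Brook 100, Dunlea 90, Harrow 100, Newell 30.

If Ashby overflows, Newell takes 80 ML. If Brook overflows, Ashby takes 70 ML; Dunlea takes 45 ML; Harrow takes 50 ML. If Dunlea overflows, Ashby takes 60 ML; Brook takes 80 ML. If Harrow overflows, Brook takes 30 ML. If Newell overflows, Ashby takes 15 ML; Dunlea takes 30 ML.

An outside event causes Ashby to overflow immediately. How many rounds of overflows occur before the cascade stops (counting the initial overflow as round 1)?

Round 1 — Ashby overflows (initial).
  Newell: +80 → 80 ≥ 30
Round 2 — Newell overflows.
  Dunlea: +30 → 30 < 90
No further overflows.

2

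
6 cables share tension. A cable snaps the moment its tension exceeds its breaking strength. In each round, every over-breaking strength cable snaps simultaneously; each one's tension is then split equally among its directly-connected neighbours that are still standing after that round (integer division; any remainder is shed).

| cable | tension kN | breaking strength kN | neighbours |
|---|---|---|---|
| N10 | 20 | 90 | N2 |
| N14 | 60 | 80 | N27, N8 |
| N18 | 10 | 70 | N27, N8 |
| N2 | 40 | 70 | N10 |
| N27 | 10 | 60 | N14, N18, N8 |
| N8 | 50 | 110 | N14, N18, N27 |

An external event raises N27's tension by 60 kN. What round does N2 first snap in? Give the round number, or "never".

Round 1 — N27 at 70 > 60. N27 snaps.
  N27 sheds 70 kN to N14, N18, N8: 23 each (1 lost).
    N14: 60+23 = 83 > 80
    N18: 10+23 = 33 ≤ 70
    N8: 50+23 = 73 ≤ 110
Round 2 — N14 snaps.
  N14 sheds 83 kN to N8: 83 each.
    N8: 73+83 = 156 > 110
Round 3 — N8 snaps.
  N8 sheds 156 kN to N18: 156 each.
    N18: 33+156 = 189 > 70
Round 4 — N18 snaps.
  N18 sheds 189 kN: no online neighbours, lost.
No further breaks.

never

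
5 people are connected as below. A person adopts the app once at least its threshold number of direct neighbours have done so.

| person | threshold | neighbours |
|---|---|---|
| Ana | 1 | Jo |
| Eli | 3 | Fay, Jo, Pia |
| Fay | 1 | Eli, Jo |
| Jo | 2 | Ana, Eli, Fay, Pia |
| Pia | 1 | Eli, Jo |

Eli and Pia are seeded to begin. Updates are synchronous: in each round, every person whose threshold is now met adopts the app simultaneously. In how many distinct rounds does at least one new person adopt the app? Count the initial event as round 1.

Round 1 — Eli, Pia adopt the app (initial).
Round 2 — checking thresholds:
  Fay: 1 of 2 neighbours ≥ 1, adopts the app.
  Jo: 2 of 4 neighbours ≥ 2, adopts the app.
Round 3 — checking thresholds:
  Ana: 1 of 1 neighbours ≥ 1, adopts the app.
Round 4 — no new adoptions; cascade stops.

3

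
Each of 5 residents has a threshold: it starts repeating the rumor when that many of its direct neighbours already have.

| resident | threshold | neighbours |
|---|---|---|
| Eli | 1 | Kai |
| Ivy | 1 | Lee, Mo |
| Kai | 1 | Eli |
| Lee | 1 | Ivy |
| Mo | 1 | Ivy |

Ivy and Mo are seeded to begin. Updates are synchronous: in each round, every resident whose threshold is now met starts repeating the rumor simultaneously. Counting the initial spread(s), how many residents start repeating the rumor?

3

Round 1 — Ivy, Mo start repeating the rumor (initial).
Round 2 — checking thresholds:
  Lee: 1 of 1 neighbours ≥ 1, starts repeating the rumor.
Round 3 — no new spreads; cascade stops.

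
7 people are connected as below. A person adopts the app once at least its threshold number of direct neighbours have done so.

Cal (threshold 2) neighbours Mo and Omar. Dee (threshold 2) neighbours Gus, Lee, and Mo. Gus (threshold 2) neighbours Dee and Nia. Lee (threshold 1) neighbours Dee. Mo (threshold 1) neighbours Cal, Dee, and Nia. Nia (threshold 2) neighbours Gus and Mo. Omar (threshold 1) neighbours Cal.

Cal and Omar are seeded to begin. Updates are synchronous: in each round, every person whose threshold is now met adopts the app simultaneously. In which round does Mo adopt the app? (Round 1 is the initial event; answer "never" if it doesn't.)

2

Round 1 — Cal, Omar adopt the app (initial).
Round 2 — checking thresholds:
  Mo: 1 of 3 neighbours ≥ 1, adopts the app.
Round 3 — no new adoptions; cascade stops.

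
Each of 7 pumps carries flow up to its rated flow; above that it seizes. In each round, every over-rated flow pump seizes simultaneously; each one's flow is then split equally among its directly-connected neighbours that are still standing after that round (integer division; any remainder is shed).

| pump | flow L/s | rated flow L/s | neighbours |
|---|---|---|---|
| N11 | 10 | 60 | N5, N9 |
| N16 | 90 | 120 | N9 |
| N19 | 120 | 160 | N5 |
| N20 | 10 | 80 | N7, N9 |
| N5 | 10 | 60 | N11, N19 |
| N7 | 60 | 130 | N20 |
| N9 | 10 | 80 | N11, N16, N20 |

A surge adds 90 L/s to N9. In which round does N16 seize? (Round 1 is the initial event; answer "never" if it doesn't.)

Round 1 — N9 at 100 > 80. N9 seizes.
  N9 sheds 100 L/s to N11, N16, N20: 33 each (1 lost).
    N11: 10+33 = 43 ≤ 60
    N16: 90+33 = 123 > 120
    N20: 10+33 = 43 ≤ 80
Round 2 — N16 seizes.
  N16 sheds 123 L/s: no online neighbours, lost.
No further seizures.

2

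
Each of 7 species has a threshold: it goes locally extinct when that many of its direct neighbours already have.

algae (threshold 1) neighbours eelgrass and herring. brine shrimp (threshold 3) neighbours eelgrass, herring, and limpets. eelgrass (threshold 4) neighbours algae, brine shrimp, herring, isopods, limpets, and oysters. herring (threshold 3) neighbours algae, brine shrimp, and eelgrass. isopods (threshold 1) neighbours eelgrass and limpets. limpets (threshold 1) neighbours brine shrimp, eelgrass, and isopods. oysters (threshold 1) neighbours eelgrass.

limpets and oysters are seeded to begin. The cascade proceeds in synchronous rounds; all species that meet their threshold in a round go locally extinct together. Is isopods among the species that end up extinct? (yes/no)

Round 1 — limpets, oysters go locally extinct (initial).
Round 2 — checking thresholds:
  brine shrimp: 1 of 3 neighbours < 3, holds.
  eelgrass: 2 of 6 neighbours < 4, holds.
  isopods: 1 of 2 neighbours ≥ 1, goes locally extinct.
Round 3 — no new extinctions; cascade stops.

yes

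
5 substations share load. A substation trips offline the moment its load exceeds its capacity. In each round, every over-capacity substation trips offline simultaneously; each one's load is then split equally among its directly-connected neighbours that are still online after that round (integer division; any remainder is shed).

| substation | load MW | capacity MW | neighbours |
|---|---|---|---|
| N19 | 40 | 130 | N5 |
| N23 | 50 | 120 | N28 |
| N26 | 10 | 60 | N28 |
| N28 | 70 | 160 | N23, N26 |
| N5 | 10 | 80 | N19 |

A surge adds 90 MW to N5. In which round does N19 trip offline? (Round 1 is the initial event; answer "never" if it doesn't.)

Round 1 — N5 at 100 > 80. N5 trips offline.
  N5 sheds 100 MW to N19: 100 each.
    N19: 40+100 = 140 > 130
Round 2 — N19 trips offline.
  N19 sheds 140 MW: no online neighbours, lost.
No further trips.

2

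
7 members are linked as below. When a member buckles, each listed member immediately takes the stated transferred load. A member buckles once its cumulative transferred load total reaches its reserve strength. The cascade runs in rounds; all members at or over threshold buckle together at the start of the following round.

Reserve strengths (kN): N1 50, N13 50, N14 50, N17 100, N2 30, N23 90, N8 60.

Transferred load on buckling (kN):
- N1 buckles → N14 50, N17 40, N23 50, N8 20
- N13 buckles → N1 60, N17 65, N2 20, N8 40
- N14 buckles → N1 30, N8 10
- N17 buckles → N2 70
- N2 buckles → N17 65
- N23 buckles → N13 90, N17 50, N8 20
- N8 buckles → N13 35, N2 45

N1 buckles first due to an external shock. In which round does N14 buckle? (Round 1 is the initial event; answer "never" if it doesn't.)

Round 1 — N1 buckles (initial).
  N14: +50 → 50 ≥ 50
  N17: +40 → 40 < 100
  N23: +50 → 50 < 90
  N8: +20 → 20 < 60
Round 2 — N14 buckles.
  N8: +10 → 30 < 60
No further bucklings.

2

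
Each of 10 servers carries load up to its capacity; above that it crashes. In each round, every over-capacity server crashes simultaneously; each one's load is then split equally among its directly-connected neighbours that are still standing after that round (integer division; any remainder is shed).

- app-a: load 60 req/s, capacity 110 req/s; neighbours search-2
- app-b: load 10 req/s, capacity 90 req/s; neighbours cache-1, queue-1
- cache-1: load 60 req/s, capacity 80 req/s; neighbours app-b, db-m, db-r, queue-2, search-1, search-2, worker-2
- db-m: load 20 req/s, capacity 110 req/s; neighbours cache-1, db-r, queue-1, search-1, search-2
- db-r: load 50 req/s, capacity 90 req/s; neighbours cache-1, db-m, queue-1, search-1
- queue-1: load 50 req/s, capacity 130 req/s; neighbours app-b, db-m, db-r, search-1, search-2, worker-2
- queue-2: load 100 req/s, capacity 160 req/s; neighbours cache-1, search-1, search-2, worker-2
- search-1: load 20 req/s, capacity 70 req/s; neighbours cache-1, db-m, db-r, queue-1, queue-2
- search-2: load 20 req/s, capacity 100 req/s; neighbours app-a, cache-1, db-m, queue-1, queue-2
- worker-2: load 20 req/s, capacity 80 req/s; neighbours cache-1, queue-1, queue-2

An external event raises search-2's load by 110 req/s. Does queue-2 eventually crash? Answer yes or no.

no

Round 1 — search-2 at 130 > 100. search-2 crashes.
  search-2 sheds 130 req/s to app-a, cache-1, db-m, queue-1, queue-2: 26 each.
    app-a: 60+26 = 86 ≤ 110
    cache-1: 60+26 = 86 > 80
    db-m: 20+26 = 46 ≤ 110
    queue-1: 50+26 = 76 ≤ 130
    queue-2: 100+26 = 126 ≤ 160
Round 2 — cache-1 crashes.
  cache-1 sheds 86 req/s to app-b, db-m, db-r, queue-2, search-1, worker-2: 14 each (2 lost).
    app-b: 10+14 = 24 ≤ 90
    db-m: 46+14 = 60 ≤ 110
    db-r: 50+14 = 64 ≤ 90
    queue-2: 126+14 = 140 ≤ 160
    search-1: 20+14 = 34 ≤ 70
    worker-2: 20+14 = 34 ≤ 80
No further crashes.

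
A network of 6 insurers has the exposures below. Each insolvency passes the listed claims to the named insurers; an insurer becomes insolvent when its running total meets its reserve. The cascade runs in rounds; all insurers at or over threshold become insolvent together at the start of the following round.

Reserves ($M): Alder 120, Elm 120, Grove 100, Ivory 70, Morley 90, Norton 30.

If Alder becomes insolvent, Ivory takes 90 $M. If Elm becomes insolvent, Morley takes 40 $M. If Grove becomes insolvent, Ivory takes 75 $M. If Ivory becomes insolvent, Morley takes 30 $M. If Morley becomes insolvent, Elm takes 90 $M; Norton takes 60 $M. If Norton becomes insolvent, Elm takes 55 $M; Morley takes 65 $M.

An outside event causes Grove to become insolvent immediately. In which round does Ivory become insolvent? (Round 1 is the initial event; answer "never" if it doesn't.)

2

Round 1 — Grove becomes insolvent (initial).
  Ivory: +75 → 75 ≥ 70
Round 2 — Ivory becomes insolvent.
  Morley: +30 → 30 < 90
No further insolvencies.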